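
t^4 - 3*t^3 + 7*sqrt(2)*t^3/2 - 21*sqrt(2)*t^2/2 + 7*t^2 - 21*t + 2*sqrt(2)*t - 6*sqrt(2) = (t - 3)*(t + sqrt(2)/2)*(t + sqrt(2))*(t + 2*sqrt(2))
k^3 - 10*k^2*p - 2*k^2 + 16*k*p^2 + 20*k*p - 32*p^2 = (k - 2)*(k - 8*p)*(k - 2*p)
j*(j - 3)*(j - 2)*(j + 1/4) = j^4 - 19*j^3/4 + 19*j^2/4 + 3*j/2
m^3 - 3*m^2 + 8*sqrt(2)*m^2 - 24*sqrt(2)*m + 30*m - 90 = (m - 3)*(m + 3*sqrt(2))*(m + 5*sqrt(2))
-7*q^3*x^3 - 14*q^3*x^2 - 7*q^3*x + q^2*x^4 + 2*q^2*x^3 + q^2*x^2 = x*(-7*q + x)*(q*x + q)^2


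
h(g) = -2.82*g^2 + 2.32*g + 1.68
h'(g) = 2.32 - 5.64*g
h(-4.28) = -59.91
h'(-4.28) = 26.46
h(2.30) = -7.90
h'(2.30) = -10.65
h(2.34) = -8.33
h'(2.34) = -10.88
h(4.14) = -37.05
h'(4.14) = -21.03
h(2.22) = -7.07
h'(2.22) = -10.20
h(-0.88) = -2.55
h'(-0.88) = 7.28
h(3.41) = -23.20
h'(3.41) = -16.91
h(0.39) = 2.16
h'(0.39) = 0.12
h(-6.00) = -113.76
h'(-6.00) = 36.16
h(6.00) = -85.92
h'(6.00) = -31.52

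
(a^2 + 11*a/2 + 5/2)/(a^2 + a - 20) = (a + 1/2)/(a - 4)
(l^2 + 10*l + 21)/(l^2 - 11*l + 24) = (l^2 + 10*l + 21)/(l^2 - 11*l + 24)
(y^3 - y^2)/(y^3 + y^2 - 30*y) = y*(y - 1)/(y^2 + y - 30)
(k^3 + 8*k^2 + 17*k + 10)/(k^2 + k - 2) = (k^2 + 6*k + 5)/(k - 1)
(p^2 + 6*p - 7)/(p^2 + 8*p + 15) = (p^2 + 6*p - 7)/(p^2 + 8*p + 15)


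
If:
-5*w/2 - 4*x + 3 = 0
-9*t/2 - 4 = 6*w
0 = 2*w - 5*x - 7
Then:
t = -1360/369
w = 86/41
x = -23/41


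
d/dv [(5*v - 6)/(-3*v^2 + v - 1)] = (-15*v^2 + 5*v + (5*v - 6)*(6*v - 1) - 5)/(3*v^2 - v + 1)^2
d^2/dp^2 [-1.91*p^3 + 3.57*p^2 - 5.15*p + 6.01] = 7.14 - 11.46*p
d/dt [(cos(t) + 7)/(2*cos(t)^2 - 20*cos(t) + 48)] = (cos(t)^2 + 14*cos(t) - 94)*sin(t)/(2*(cos(t)^2 - 10*cos(t) + 24)^2)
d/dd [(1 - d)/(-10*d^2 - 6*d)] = (-5*d^2 + 10*d + 3)/(2*d^2*(25*d^2 + 30*d + 9))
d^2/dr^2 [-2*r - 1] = 0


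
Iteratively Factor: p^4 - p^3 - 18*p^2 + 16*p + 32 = (p - 4)*(p^3 + 3*p^2 - 6*p - 8) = (p - 4)*(p - 2)*(p^2 + 5*p + 4) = (p - 4)*(p - 2)*(p + 1)*(p + 4)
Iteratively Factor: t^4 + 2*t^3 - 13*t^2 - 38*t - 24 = (t + 2)*(t^3 - 13*t - 12) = (t + 1)*(t + 2)*(t^2 - t - 12) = (t + 1)*(t + 2)*(t + 3)*(t - 4)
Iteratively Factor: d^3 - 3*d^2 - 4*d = (d + 1)*(d^2 - 4*d) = d*(d + 1)*(d - 4)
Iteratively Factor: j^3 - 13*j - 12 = (j + 3)*(j^2 - 3*j - 4) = (j + 1)*(j + 3)*(j - 4)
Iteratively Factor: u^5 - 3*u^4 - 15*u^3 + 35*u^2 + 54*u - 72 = (u + 3)*(u^4 - 6*u^3 + 3*u^2 + 26*u - 24) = (u - 1)*(u + 3)*(u^3 - 5*u^2 - 2*u + 24) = (u - 3)*(u - 1)*(u + 3)*(u^2 - 2*u - 8) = (u - 4)*(u - 3)*(u - 1)*(u + 3)*(u + 2)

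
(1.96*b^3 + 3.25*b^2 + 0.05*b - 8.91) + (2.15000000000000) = 1.96*b^3 + 3.25*b^2 + 0.05*b - 6.76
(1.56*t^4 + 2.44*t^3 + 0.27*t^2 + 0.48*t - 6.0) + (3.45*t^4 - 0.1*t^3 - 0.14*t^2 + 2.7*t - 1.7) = 5.01*t^4 + 2.34*t^3 + 0.13*t^2 + 3.18*t - 7.7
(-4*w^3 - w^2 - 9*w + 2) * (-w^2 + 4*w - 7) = 4*w^5 - 15*w^4 + 33*w^3 - 31*w^2 + 71*w - 14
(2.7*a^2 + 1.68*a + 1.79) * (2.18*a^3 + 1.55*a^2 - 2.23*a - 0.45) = 5.886*a^5 + 7.8474*a^4 + 0.485200000000001*a^3 - 2.1869*a^2 - 4.7477*a - 0.8055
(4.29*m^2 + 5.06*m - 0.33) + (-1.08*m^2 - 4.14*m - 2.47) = 3.21*m^2 + 0.92*m - 2.8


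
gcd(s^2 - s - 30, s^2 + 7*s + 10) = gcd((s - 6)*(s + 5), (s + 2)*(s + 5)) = s + 5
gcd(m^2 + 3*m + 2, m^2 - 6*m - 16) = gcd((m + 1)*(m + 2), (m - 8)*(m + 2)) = m + 2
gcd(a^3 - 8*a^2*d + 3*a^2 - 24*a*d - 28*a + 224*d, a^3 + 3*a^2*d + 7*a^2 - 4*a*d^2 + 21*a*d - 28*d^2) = a + 7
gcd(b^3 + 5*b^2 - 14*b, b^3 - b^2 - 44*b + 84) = b^2 + 5*b - 14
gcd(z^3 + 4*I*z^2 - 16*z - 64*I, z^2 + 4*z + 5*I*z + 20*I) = z + 4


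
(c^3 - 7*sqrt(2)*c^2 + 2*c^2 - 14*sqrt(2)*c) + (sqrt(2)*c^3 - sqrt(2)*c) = c^3 + sqrt(2)*c^3 - 7*sqrt(2)*c^2 + 2*c^2 - 15*sqrt(2)*c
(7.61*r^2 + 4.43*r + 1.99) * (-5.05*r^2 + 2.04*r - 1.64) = -38.4305*r^4 - 6.8471*r^3 - 13.4927*r^2 - 3.2056*r - 3.2636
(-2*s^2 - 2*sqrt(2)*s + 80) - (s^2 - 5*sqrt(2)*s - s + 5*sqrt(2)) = -3*s^2 + s + 3*sqrt(2)*s - 5*sqrt(2) + 80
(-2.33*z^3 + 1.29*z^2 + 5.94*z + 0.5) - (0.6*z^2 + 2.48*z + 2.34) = -2.33*z^3 + 0.69*z^2 + 3.46*z - 1.84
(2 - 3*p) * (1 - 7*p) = 21*p^2 - 17*p + 2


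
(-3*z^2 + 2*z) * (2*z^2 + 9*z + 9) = -6*z^4 - 23*z^3 - 9*z^2 + 18*z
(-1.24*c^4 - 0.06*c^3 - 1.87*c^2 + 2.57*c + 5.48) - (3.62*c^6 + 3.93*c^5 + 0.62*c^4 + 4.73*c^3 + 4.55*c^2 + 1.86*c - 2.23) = -3.62*c^6 - 3.93*c^5 - 1.86*c^4 - 4.79*c^3 - 6.42*c^2 + 0.71*c + 7.71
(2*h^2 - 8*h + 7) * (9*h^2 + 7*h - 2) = 18*h^4 - 58*h^3 + 3*h^2 + 65*h - 14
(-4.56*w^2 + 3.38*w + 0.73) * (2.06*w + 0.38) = -9.3936*w^3 + 5.23*w^2 + 2.7882*w + 0.2774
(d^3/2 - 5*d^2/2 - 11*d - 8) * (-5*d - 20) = -5*d^4/2 + 5*d^3/2 + 105*d^2 + 260*d + 160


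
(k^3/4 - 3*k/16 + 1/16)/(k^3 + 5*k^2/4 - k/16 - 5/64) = 4*(4*k^3 - 3*k + 1)/(64*k^3 + 80*k^2 - 4*k - 5)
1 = 1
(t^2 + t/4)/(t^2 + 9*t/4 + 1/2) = t/(t + 2)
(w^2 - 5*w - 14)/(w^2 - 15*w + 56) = (w + 2)/(w - 8)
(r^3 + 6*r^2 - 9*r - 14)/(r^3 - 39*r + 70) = (r + 1)/(r - 5)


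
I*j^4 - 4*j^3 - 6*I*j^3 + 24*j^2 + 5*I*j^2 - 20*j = j*(j - 5)*(j + 4*I)*(I*j - I)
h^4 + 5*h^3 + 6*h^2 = h^2*(h + 2)*(h + 3)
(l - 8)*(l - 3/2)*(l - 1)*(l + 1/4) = l^4 - 41*l^3/4 + 151*l^2/8 - 53*l/8 - 3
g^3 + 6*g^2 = g^2*(g + 6)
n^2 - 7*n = n*(n - 7)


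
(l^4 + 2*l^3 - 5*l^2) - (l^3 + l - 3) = l^4 + l^3 - 5*l^2 - l + 3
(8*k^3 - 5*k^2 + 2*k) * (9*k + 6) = 72*k^4 + 3*k^3 - 12*k^2 + 12*k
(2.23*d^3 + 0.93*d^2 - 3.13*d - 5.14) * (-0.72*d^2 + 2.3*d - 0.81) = -1.6056*d^5 + 4.4594*d^4 + 2.5863*d^3 - 4.2515*d^2 - 9.2867*d + 4.1634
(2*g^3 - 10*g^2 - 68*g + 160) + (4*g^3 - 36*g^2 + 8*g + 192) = 6*g^3 - 46*g^2 - 60*g + 352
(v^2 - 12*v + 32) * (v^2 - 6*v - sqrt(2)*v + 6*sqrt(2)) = v^4 - 18*v^3 - sqrt(2)*v^3 + 18*sqrt(2)*v^2 + 104*v^2 - 192*v - 104*sqrt(2)*v + 192*sqrt(2)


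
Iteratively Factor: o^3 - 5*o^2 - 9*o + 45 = (o + 3)*(o^2 - 8*o + 15) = (o - 3)*(o + 3)*(o - 5)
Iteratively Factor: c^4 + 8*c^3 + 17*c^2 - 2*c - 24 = (c + 4)*(c^3 + 4*c^2 + c - 6) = (c - 1)*(c + 4)*(c^2 + 5*c + 6) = (c - 1)*(c + 3)*(c + 4)*(c + 2)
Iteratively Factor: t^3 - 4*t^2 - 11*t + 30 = (t - 5)*(t^2 + t - 6) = (t - 5)*(t - 2)*(t + 3)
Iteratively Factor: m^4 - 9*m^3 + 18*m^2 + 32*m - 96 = (m - 4)*(m^3 - 5*m^2 - 2*m + 24) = (m - 4)*(m + 2)*(m^2 - 7*m + 12) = (m - 4)*(m - 3)*(m + 2)*(m - 4)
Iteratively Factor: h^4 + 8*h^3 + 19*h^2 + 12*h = (h)*(h^3 + 8*h^2 + 19*h + 12) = h*(h + 3)*(h^2 + 5*h + 4) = h*(h + 1)*(h + 3)*(h + 4)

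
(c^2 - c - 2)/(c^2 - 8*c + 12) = (c + 1)/(c - 6)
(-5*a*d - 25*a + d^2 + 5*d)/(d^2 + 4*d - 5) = (-5*a + d)/(d - 1)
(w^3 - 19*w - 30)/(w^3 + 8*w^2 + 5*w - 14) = (w^2 - 2*w - 15)/(w^2 + 6*w - 7)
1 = 1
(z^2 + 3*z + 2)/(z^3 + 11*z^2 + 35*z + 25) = (z + 2)/(z^2 + 10*z + 25)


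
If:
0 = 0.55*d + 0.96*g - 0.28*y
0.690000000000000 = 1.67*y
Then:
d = 0.210342950462711 - 1.74545454545455*g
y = 0.41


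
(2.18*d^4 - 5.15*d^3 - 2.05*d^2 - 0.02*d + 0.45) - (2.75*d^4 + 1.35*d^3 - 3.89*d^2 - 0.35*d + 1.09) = -0.57*d^4 - 6.5*d^3 + 1.84*d^2 + 0.33*d - 0.64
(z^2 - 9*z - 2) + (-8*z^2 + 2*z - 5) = -7*z^2 - 7*z - 7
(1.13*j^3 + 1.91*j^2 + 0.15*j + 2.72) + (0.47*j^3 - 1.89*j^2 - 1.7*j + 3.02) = 1.6*j^3 + 0.02*j^2 - 1.55*j + 5.74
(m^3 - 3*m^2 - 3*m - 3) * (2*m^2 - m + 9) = 2*m^5 - 7*m^4 + 6*m^3 - 30*m^2 - 24*m - 27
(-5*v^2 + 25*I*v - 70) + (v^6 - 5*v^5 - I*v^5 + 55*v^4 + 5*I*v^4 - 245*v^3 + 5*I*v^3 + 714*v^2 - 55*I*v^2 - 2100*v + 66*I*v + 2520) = v^6 - 5*v^5 - I*v^5 + 55*v^4 + 5*I*v^4 - 245*v^3 + 5*I*v^3 + 709*v^2 - 55*I*v^2 - 2100*v + 91*I*v + 2450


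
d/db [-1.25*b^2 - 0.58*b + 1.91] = -2.5*b - 0.58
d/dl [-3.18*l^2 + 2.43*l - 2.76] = 2.43 - 6.36*l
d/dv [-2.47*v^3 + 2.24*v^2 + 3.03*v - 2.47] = -7.41*v^2 + 4.48*v + 3.03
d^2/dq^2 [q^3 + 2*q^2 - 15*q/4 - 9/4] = 6*q + 4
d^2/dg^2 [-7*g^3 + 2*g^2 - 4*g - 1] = 4 - 42*g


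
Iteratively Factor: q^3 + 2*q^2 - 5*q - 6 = (q + 1)*(q^2 + q - 6) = (q + 1)*(q + 3)*(q - 2)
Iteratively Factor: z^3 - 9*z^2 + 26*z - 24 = (z - 3)*(z^2 - 6*z + 8) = (z - 3)*(z - 2)*(z - 4)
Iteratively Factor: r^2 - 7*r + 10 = (r - 5)*(r - 2)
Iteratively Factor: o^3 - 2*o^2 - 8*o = (o)*(o^2 - 2*o - 8) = o*(o - 4)*(o + 2)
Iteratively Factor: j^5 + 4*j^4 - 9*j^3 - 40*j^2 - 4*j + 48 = (j + 4)*(j^4 - 9*j^2 - 4*j + 12) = (j + 2)*(j + 4)*(j^3 - 2*j^2 - 5*j + 6) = (j - 1)*(j + 2)*(j + 4)*(j^2 - j - 6) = (j - 1)*(j + 2)^2*(j + 4)*(j - 3)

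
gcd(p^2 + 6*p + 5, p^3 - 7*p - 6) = p + 1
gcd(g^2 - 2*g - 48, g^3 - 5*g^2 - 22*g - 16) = g - 8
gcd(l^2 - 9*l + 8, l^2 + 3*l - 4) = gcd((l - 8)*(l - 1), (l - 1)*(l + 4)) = l - 1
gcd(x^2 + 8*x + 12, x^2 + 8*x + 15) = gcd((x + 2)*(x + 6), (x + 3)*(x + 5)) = 1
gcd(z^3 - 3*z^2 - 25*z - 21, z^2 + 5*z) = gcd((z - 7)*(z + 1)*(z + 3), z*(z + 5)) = 1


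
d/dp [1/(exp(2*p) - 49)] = -2*exp(2*p)/(exp(2*p) - 49)^2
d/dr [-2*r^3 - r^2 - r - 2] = -6*r^2 - 2*r - 1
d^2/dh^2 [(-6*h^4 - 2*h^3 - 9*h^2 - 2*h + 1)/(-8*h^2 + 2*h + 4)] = (96*h^6 - 72*h^5 - 126*h^4 + 182*h^3 + 324*h^2 + 84*h + 23)/(64*h^6 - 48*h^5 - 84*h^4 + 47*h^3 + 42*h^2 - 12*h - 8)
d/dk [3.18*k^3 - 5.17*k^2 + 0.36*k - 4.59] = 9.54*k^2 - 10.34*k + 0.36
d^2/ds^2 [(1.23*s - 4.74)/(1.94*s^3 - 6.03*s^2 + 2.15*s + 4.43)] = (27.775368*s^5 - 300.406284*s^4 + 966.378642*s^3 - 1279.577628*s^2 + 810.27063*s - 320.489862)/(7.301384*s^9 - 68.083524*s^8 + 235.895658*s^7 - 320.144763*s^6 - 49.507401*s^5 + 510.480516*s^4 - 220.441117*s^3 - 293.581416*s^2 + 126.580605*s + 86.938307)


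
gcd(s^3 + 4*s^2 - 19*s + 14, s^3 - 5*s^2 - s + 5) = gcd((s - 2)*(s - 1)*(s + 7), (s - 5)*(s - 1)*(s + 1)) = s - 1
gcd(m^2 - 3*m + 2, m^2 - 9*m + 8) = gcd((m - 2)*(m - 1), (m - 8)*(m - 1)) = m - 1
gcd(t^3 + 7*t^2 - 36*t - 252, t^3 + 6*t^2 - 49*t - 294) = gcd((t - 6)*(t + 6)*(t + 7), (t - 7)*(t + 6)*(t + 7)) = t^2 + 13*t + 42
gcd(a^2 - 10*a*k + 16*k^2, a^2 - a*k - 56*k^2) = a - 8*k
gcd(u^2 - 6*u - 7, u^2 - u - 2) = u + 1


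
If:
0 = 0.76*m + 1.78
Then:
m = -2.34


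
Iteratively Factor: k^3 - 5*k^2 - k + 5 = (k + 1)*(k^2 - 6*k + 5) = (k - 5)*(k + 1)*(k - 1)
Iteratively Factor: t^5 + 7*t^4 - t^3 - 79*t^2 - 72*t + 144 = (t + 3)*(t^4 + 4*t^3 - 13*t^2 - 40*t + 48) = (t - 3)*(t + 3)*(t^3 + 7*t^2 + 8*t - 16) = (t - 3)*(t + 3)*(t + 4)*(t^2 + 3*t - 4) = (t - 3)*(t - 1)*(t + 3)*(t + 4)*(t + 4)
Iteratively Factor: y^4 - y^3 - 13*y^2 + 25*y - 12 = (y - 1)*(y^3 - 13*y + 12) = (y - 1)^2*(y^2 + y - 12) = (y - 1)^2*(y + 4)*(y - 3)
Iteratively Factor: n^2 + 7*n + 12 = (n + 4)*(n + 3)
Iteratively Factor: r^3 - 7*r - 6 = (r - 3)*(r^2 + 3*r + 2) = (r - 3)*(r + 2)*(r + 1)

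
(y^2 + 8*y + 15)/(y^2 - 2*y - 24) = (y^2 + 8*y + 15)/(y^2 - 2*y - 24)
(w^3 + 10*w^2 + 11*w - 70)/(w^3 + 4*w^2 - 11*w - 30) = (w^2 + 5*w - 14)/(w^2 - w - 6)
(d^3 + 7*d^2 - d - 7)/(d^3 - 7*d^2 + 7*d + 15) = (d^2 + 6*d - 7)/(d^2 - 8*d + 15)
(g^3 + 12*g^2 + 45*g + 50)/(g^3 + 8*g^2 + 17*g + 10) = (g + 5)/(g + 1)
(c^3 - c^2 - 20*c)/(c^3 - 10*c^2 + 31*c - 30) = c*(c + 4)/(c^2 - 5*c + 6)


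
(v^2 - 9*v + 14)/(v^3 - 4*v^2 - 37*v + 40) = (v^2 - 9*v + 14)/(v^3 - 4*v^2 - 37*v + 40)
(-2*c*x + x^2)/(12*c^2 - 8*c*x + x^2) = x/(-6*c + x)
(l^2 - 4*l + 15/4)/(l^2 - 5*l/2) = (l - 3/2)/l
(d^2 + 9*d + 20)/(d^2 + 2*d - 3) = (d^2 + 9*d + 20)/(d^2 + 2*d - 3)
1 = 1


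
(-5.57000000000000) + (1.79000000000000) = -3.78000000000000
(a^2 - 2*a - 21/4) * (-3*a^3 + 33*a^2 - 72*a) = -3*a^5 + 39*a^4 - 489*a^3/4 - 117*a^2/4 + 378*a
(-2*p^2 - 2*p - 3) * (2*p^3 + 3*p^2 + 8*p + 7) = -4*p^5 - 10*p^4 - 28*p^3 - 39*p^2 - 38*p - 21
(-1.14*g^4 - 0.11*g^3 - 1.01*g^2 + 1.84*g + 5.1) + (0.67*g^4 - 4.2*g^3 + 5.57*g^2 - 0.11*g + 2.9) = -0.47*g^4 - 4.31*g^3 + 4.56*g^2 + 1.73*g + 8.0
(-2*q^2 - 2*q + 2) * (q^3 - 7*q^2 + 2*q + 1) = -2*q^5 + 12*q^4 + 12*q^3 - 20*q^2 + 2*q + 2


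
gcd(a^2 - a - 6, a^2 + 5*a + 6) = a + 2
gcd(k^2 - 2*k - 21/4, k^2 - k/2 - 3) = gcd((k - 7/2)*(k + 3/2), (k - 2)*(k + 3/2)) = k + 3/2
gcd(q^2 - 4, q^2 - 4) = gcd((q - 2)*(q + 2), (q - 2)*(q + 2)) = q^2 - 4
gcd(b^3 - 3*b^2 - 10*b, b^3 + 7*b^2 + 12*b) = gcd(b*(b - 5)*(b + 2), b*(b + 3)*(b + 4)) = b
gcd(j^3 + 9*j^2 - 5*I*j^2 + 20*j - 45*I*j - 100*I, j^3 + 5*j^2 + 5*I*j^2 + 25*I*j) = j + 5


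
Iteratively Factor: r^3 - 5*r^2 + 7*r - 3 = (r - 1)*(r^2 - 4*r + 3) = (r - 3)*(r - 1)*(r - 1)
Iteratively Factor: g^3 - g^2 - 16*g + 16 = (g - 4)*(g^2 + 3*g - 4) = (g - 4)*(g + 4)*(g - 1)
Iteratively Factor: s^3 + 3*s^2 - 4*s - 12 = (s + 3)*(s^2 - 4) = (s + 2)*(s + 3)*(s - 2)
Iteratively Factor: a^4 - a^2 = (a)*(a^3 - a) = a^2*(a^2 - 1) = a^2*(a - 1)*(a + 1)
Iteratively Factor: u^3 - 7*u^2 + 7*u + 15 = (u - 3)*(u^2 - 4*u - 5) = (u - 3)*(u + 1)*(u - 5)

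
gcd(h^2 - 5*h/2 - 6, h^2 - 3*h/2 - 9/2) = h + 3/2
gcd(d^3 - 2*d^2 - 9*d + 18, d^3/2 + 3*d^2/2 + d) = 1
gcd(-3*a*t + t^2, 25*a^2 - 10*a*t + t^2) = 1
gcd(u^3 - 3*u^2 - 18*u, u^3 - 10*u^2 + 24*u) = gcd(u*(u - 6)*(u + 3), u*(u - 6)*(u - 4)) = u^2 - 6*u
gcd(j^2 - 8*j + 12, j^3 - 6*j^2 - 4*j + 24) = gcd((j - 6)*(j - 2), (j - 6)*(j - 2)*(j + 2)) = j^2 - 8*j + 12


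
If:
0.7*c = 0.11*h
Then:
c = 0.157142857142857*h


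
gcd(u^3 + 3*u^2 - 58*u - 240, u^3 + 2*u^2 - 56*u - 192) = u^2 - 2*u - 48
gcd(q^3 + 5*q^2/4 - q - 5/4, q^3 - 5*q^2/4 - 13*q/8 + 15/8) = q^2 + q/4 - 5/4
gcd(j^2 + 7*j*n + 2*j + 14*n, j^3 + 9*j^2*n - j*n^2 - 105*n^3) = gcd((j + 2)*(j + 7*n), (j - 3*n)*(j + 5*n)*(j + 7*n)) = j + 7*n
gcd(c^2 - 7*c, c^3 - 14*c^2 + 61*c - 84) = c - 7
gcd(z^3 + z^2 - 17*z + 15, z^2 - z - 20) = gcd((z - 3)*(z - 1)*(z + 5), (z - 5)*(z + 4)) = 1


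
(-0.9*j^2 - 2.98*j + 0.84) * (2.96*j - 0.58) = -2.664*j^3 - 8.2988*j^2 + 4.2148*j - 0.4872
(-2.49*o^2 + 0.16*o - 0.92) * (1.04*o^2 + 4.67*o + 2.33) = -2.5896*o^4 - 11.4619*o^3 - 6.0113*o^2 - 3.9236*o - 2.1436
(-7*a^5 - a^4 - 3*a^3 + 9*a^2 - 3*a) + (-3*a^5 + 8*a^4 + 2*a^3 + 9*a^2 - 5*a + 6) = -10*a^5 + 7*a^4 - a^3 + 18*a^2 - 8*a + 6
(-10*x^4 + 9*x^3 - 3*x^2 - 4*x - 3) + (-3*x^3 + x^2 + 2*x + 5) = -10*x^4 + 6*x^3 - 2*x^2 - 2*x + 2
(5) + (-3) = 2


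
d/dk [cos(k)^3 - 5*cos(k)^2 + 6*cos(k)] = (-3*cos(k)^2 + 10*cos(k) - 6)*sin(k)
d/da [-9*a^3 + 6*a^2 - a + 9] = -27*a^2 + 12*a - 1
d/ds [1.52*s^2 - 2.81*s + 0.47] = 3.04*s - 2.81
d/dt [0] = 0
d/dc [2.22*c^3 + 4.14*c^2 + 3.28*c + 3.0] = 6.66*c^2 + 8.28*c + 3.28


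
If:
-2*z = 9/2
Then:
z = -9/4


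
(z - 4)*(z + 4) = z^2 - 16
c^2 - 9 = (c - 3)*(c + 3)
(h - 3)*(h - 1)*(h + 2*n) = h^3 + 2*h^2*n - 4*h^2 - 8*h*n + 3*h + 6*n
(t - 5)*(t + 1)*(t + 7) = t^3 + 3*t^2 - 33*t - 35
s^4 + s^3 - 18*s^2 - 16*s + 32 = (s - 4)*(s - 1)*(s + 2)*(s + 4)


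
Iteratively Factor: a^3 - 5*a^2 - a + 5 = (a + 1)*(a^2 - 6*a + 5) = (a - 1)*(a + 1)*(a - 5)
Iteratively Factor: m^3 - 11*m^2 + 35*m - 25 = (m - 5)*(m^2 - 6*m + 5) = (m - 5)*(m - 1)*(m - 5)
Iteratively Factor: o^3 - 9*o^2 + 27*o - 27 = (o - 3)*(o^2 - 6*o + 9) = (o - 3)^2*(o - 3)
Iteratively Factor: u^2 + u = (u + 1)*(u)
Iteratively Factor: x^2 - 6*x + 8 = (x - 2)*(x - 4)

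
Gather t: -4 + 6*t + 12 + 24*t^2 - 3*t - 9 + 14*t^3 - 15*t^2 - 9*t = 14*t^3 + 9*t^2 - 6*t - 1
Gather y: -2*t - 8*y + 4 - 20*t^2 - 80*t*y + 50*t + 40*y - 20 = -20*t^2 + 48*t + y*(32 - 80*t) - 16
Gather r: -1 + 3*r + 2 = 3*r + 1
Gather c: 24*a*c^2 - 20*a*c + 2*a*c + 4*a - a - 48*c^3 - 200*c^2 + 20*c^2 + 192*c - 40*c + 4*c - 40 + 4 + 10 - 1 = 3*a - 48*c^3 + c^2*(24*a - 180) + c*(156 - 18*a) - 27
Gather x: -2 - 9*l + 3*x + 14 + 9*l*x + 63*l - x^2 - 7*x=54*l - x^2 + x*(9*l - 4) + 12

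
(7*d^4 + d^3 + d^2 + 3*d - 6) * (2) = 14*d^4 + 2*d^3 + 2*d^2 + 6*d - 12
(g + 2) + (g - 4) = 2*g - 2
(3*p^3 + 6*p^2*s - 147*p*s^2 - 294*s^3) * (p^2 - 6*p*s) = 3*p^5 - 12*p^4*s - 183*p^3*s^2 + 588*p^2*s^3 + 1764*p*s^4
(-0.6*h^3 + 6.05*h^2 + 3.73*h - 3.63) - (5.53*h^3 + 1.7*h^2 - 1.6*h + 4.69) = -6.13*h^3 + 4.35*h^2 + 5.33*h - 8.32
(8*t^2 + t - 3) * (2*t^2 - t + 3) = 16*t^4 - 6*t^3 + 17*t^2 + 6*t - 9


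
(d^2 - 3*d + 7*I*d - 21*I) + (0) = d^2 - 3*d + 7*I*d - 21*I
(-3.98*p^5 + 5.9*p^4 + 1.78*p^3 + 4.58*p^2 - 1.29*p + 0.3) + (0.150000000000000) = -3.98*p^5 + 5.9*p^4 + 1.78*p^3 + 4.58*p^2 - 1.29*p + 0.45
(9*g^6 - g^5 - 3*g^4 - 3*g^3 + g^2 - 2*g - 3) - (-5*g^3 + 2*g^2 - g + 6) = 9*g^6 - g^5 - 3*g^4 + 2*g^3 - g^2 - g - 9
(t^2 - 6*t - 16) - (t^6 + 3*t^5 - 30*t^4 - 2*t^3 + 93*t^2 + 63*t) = -t^6 - 3*t^5 + 30*t^4 + 2*t^3 - 92*t^2 - 69*t - 16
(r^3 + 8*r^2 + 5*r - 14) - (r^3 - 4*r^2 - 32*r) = 12*r^2 + 37*r - 14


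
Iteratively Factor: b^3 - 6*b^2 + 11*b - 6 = (b - 1)*(b^2 - 5*b + 6) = (b - 3)*(b - 1)*(b - 2)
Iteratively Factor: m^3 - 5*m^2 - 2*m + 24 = (m - 3)*(m^2 - 2*m - 8) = (m - 3)*(m + 2)*(m - 4)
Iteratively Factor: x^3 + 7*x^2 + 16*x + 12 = (x + 2)*(x^2 + 5*x + 6) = (x + 2)*(x + 3)*(x + 2)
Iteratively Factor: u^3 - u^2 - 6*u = (u + 2)*(u^2 - 3*u) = (u - 3)*(u + 2)*(u)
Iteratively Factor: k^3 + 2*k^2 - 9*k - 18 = (k + 2)*(k^2 - 9) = (k + 2)*(k + 3)*(k - 3)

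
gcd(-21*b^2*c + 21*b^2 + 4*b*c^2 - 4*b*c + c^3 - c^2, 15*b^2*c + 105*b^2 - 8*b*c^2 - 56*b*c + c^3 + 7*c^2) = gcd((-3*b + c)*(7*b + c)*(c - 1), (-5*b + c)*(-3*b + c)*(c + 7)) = 3*b - c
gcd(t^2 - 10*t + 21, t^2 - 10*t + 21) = t^2 - 10*t + 21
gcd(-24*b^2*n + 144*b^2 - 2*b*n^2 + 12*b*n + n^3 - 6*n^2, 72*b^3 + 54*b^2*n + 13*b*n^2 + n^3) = 4*b + n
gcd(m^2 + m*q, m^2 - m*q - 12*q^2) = 1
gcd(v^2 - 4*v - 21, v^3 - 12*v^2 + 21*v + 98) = v - 7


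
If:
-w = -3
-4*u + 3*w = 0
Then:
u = 9/4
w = 3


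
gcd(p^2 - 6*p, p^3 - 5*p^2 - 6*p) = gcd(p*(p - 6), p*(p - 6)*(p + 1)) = p^2 - 6*p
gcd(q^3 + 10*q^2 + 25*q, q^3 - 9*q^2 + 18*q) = q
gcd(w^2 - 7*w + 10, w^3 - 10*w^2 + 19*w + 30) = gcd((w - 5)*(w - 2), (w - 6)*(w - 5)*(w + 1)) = w - 5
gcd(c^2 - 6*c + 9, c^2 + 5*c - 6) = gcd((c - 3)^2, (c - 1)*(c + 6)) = 1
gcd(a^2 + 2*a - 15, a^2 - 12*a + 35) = 1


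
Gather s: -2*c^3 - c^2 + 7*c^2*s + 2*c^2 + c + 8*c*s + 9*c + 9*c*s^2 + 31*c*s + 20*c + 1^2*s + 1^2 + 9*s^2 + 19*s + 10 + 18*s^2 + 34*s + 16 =-2*c^3 + c^2 + 30*c + s^2*(9*c + 27) + s*(7*c^2 + 39*c + 54) + 27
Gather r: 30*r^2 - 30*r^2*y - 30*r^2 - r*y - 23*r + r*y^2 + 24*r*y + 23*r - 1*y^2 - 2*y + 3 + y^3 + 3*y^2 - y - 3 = -30*r^2*y + r*(y^2 + 23*y) + y^3 + 2*y^2 - 3*y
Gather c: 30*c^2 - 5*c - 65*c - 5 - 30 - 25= 30*c^2 - 70*c - 60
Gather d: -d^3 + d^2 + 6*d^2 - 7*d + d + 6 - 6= -d^3 + 7*d^2 - 6*d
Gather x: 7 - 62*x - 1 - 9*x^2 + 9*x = -9*x^2 - 53*x + 6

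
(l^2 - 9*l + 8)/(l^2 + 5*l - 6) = (l - 8)/(l + 6)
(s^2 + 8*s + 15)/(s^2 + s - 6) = (s + 5)/(s - 2)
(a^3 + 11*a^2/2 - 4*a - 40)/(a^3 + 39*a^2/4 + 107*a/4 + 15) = 2*(2*a^2 + 3*a - 20)/(4*a^2 + 23*a + 15)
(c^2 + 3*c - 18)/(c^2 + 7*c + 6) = (c - 3)/(c + 1)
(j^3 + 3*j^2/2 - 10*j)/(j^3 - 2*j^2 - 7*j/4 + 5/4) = 2*j*(j + 4)/(2*j^2 + j - 1)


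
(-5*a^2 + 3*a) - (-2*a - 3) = -5*a^2 + 5*a + 3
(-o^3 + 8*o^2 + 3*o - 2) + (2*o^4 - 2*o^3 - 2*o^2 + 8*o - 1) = 2*o^4 - 3*o^3 + 6*o^2 + 11*o - 3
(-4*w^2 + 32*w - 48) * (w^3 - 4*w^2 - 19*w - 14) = -4*w^5 + 48*w^4 - 100*w^3 - 360*w^2 + 464*w + 672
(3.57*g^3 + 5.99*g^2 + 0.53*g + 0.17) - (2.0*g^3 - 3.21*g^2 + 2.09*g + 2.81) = 1.57*g^3 + 9.2*g^2 - 1.56*g - 2.64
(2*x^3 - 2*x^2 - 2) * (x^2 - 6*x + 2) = 2*x^5 - 14*x^4 + 16*x^3 - 6*x^2 + 12*x - 4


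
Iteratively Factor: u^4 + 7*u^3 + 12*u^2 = (u + 4)*(u^3 + 3*u^2) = u*(u + 4)*(u^2 + 3*u) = u^2*(u + 4)*(u + 3)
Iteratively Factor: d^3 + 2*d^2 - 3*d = (d)*(d^2 + 2*d - 3) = d*(d - 1)*(d + 3)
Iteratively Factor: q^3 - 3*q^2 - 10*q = (q + 2)*(q^2 - 5*q) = (q - 5)*(q + 2)*(q)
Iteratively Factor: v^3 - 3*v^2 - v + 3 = (v + 1)*(v^2 - 4*v + 3) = (v - 1)*(v + 1)*(v - 3)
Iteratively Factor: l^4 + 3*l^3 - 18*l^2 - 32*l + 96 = (l + 4)*(l^3 - l^2 - 14*l + 24) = (l - 3)*(l + 4)*(l^2 + 2*l - 8) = (l - 3)*(l + 4)^2*(l - 2)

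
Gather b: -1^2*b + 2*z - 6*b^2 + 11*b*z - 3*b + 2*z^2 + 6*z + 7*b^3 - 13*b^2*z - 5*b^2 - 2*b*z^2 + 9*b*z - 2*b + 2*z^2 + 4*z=7*b^3 + b^2*(-13*z - 11) + b*(-2*z^2 + 20*z - 6) + 4*z^2 + 12*z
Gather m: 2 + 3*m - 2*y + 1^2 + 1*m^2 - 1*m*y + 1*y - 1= m^2 + m*(3 - y) - y + 2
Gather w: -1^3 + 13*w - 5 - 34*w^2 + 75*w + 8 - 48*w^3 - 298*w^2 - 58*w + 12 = -48*w^3 - 332*w^2 + 30*w + 14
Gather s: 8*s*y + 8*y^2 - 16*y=8*s*y + 8*y^2 - 16*y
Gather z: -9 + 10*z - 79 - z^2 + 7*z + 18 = -z^2 + 17*z - 70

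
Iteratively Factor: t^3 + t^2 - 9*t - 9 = (t + 1)*(t^2 - 9) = (t + 1)*(t + 3)*(t - 3)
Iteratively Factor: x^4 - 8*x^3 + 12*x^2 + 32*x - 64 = (x - 2)*(x^3 - 6*x^2 + 32) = (x - 2)*(x + 2)*(x^2 - 8*x + 16) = (x - 4)*(x - 2)*(x + 2)*(x - 4)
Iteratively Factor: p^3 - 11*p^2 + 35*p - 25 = (p - 5)*(p^2 - 6*p + 5) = (p - 5)^2*(p - 1)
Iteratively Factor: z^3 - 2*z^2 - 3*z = (z + 1)*(z^2 - 3*z) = (z - 3)*(z + 1)*(z)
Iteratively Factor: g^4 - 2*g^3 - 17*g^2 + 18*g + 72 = (g + 3)*(g^3 - 5*g^2 - 2*g + 24) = (g - 4)*(g + 3)*(g^2 - g - 6) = (g - 4)*(g - 3)*(g + 3)*(g + 2)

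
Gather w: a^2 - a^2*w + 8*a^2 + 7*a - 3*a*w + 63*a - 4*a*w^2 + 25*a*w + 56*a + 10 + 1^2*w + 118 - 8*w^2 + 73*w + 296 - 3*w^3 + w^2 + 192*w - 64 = 9*a^2 + 126*a - 3*w^3 + w^2*(-4*a - 7) + w*(-a^2 + 22*a + 266) + 360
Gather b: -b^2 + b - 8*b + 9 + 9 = -b^2 - 7*b + 18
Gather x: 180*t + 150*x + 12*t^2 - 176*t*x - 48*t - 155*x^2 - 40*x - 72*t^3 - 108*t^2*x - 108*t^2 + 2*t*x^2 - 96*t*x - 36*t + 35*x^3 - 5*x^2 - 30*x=-72*t^3 - 96*t^2 + 96*t + 35*x^3 + x^2*(2*t - 160) + x*(-108*t^2 - 272*t + 80)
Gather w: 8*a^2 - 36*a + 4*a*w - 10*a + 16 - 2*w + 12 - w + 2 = 8*a^2 - 46*a + w*(4*a - 3) + 30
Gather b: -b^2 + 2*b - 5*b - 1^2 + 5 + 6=-b^2 - 3*b + 10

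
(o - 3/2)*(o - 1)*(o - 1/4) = o^3 - 11*o^2/4 + 17*o/8 - 3/8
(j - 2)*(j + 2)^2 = j^3 + 2*j^2 - 4*j - 8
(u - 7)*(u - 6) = u^2 - 13*u + 42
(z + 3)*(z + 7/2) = z^2 + 13*z/2 + 21/2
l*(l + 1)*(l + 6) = l^3 + 7*l^2 + 6*l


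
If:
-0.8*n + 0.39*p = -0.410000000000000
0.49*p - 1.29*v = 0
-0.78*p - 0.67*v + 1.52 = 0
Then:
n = 1.23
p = 1.47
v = 0.56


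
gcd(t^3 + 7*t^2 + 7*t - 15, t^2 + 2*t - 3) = t^2 + 2*t - 3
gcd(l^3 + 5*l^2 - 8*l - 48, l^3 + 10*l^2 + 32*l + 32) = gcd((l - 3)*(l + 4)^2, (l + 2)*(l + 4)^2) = l^2 + 8*l + 16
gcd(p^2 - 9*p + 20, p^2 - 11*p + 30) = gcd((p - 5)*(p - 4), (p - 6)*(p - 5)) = p - 5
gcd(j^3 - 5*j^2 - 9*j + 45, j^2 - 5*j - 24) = j + 3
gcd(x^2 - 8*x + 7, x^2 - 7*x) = x - 7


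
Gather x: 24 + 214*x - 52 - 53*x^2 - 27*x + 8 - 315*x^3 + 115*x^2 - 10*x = -315*x^3 + 62*x^2 + 177*x - 20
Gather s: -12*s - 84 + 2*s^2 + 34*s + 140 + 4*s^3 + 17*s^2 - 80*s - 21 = 4*s^3 + 19*s^2 - 58*s + 35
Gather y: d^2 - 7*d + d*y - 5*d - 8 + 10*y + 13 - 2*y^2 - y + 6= d^2 - 12*d - 2*y^2 + y*(d + 9) + 11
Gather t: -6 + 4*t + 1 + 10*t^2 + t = 10*t^2 + 5*t - 5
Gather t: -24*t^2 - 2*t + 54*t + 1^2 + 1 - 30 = -24*t^2 + 52*t - 28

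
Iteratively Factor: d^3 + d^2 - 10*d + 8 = (d - 2)*(d^2 + 3*d - 4) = (d - 2)*(d + 4)*(d - 1)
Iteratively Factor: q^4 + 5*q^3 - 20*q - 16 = (q + 2)*(q^3 + 3*q^2 - 6*q - 8) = (q + 1)*(q + 2)*(q^2 + 2*q - 8) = (q - 2)*(q + 1)*(q + 2)*(q + 4)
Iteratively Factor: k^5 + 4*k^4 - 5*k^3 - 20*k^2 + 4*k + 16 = (k - 2)*(k^4 + 6*k^3 + 7*k^2 - 6*k - 8) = (k - 2)*(k + 2)*(k^3 + 4*k^2 - k - 4) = (k - 2)*(k + 2)*(k + 4)*(k^2 - 1) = (k - 2)*(k - 1)*(k + 2)*(k + 4)*(k + 1)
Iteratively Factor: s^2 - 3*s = (s)*(s - 3)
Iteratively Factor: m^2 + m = (m)*(m + 1)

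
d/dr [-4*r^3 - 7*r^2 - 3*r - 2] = -12*r^2 - 14*r - 3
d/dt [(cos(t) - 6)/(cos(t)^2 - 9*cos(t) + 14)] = (cos(t)^2 - 12*cos(t) + 40)*sin(t)/(cos(t)^2 - 9*cos(t) + 14)^2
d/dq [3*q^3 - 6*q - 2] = 9*q^2 - 6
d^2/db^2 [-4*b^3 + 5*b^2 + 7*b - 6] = 10 - 24*b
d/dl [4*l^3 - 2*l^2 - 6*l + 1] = 12*l^2 - 4*l - 6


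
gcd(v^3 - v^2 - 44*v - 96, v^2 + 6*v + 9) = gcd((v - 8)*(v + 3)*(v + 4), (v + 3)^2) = v + 3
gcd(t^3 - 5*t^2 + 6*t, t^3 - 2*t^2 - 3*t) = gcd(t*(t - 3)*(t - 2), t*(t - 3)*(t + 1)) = t^2 - 3*t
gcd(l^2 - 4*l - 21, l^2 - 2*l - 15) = l + 3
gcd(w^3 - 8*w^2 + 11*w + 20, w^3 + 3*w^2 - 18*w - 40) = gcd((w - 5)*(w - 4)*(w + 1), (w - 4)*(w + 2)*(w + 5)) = w - 4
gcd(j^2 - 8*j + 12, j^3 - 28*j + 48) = j - 2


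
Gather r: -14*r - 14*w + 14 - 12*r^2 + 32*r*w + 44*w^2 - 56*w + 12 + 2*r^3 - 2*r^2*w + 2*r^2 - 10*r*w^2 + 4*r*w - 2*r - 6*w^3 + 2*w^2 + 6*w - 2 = 2*r^3 + r^2*(-2*w - 10) + r*(-10*w^2 + 36*w - 16) - 6*w^3 + 46*w^2 - 64*w + 24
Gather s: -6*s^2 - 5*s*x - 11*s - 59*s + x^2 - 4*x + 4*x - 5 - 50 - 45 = -6*s^2 + s*(-5*x - 70) + x^2 - 100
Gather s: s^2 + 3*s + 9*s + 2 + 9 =s^2 + 12*s + 11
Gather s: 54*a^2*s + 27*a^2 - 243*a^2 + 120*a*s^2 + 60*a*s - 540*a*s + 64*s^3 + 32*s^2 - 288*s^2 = -216*a^2 + 64*s^3 + s^2*(120*a - 256) + s*(54*a^2 - 480*a)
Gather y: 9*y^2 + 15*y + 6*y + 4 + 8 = 9*y^2 + 21*y + 12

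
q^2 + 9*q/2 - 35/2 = (q - 5/2)*(q + 7)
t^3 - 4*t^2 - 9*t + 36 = (t - 4)*(t - 3)*(t + 3)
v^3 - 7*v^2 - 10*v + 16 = (v - 8)*(v - 1)*(v + 2)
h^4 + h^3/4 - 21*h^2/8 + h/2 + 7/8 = (h - 1)^2*(h + 1/2)*(h + 7/4)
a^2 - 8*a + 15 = (a - 5)*(a - 3)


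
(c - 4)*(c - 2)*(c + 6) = c^3 - 28*c + 48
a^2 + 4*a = a*(a + 4)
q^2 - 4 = (q - 2)*(q + 2)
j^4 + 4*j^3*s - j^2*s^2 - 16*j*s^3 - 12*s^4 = (j - 2*s)*(j + s)*(j + 2*s)*(j + 3*s)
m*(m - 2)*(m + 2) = m^3 - 4*m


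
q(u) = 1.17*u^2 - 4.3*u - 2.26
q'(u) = 2.34*u - 4.3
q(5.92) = 13.29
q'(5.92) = 9.55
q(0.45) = -3.96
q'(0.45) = -3.25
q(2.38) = -5.87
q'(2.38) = 1.27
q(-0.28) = -0.96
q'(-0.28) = -4.96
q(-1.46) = 6.51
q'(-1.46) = -7.72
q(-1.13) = 4.09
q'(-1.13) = -6.94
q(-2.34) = 14.21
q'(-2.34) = -9.78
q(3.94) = -1.04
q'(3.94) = 4.92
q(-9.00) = 131.21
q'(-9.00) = -25.36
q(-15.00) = 325.49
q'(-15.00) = -39.40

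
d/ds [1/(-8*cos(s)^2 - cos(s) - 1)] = -(16*cos(s) + 1)*sin(s)/(8*cos(s)^2 + cos(s) + 1)^2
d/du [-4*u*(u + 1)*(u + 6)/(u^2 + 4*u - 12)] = 4*(-u^2 + 4*u + 2)/(u^2 - 4*u + 4)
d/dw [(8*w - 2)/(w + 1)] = 10/(w + 1)^2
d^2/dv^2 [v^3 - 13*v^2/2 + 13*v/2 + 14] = 6*v - 13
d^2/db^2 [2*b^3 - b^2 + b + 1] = 12*b - 2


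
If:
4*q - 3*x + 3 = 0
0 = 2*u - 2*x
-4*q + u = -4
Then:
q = 15/8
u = 7/2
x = 7/2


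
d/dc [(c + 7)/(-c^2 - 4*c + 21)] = 1/(c^2 - 6*c + 9)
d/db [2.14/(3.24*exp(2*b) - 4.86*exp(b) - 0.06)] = (10.4004 - 13.8672*exp(b))*exp(b)/(-3.24*exp(2*b) + 4.86*exp(b) + 0.06)^2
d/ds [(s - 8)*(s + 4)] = 2*s - 4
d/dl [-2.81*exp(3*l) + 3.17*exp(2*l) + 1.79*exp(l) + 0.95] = (-8.43*exp(2*l) + 6.34*exp(l) + 1.79)*exp(l)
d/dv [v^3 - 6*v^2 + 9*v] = 3*v^2 - 12*v + 9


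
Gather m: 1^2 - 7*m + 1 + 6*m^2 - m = 6*m^2 - 8*m + 2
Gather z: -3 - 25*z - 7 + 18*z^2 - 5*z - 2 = 18*z^2 - 30*z - 12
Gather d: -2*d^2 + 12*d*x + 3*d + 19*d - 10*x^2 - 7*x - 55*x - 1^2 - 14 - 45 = -2*d^2 + d*(12*x + 22) - 10*x^2 - 62*x - 60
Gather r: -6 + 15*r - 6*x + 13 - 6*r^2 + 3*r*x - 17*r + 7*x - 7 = -6*r^2 + r*(3*x - 2) + x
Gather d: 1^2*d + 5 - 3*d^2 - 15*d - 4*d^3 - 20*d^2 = -4*d^3 - 23*d^2 - 14*d + 5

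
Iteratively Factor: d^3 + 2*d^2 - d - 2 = (d + 2)*(d^2 - 1) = (d - 1)*(d + 2)*(d + 1)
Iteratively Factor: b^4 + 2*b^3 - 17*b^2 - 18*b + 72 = (b + 3)*(b^3 - b^2 - 14*b + 24) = (b - 2)*(b + 3)*(b^2 + b - 12) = (b - 3)*(b - 2)*(b + 3)*(b + 4)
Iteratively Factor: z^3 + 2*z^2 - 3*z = (z - 1)*(z^2 + 3*z) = z*(z - 1)*(z + 3)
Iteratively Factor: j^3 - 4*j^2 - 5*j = (j + 1)*(j^2 - 5*j) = j*(j + 1)*(j - 5)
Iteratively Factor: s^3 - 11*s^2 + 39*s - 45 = (s - 3)*(s^2 - 8*s + 15) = (s - 5)*(s - 3)*(s - 3)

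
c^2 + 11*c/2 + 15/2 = (c + 5/2)*(c + 3)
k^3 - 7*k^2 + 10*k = k*(k - 5)*(k - 2)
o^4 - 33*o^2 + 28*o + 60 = (o - 5)*(o - 2)*(o + 1)*(o + 6)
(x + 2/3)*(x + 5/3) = x^2 + 7*x/3 + 10/9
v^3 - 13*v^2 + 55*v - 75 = (v - 5)^2*(v - 3)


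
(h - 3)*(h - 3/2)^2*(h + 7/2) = h^4 - 5*h^3/2 - 39*h^2/4 + 261*h/8 - 189/8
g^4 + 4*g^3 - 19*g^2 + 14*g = g*(g - 2)*(g - 1)*(g + 7)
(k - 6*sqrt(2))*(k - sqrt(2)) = k^2 - 7*sqrt(2)*k + 12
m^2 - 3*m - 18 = (m - 6)*(m + 3)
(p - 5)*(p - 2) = p^2 - 7*p + 10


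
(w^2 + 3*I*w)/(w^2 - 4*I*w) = (w + 3*I)/(w - 4*I)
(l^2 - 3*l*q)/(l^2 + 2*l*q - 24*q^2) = l*(l - 3*q)/(l^2 + 2*l*q - 24*q^2)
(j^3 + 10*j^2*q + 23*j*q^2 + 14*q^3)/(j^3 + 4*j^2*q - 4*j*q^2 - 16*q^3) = (-j^2 - 8*j*q - 7*q^2)/(-j^2 - 2*j*q + 8*q^2)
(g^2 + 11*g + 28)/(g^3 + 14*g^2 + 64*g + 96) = (g + 7)/(g^2 + 10*g + 24)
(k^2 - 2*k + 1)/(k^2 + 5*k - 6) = (k - 1)/(k + 6)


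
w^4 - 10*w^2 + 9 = (w - 3)*(w - 1)*(w + 1)*(w + 3)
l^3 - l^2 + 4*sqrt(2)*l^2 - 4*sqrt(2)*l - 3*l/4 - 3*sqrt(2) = (l - 3/2)*(l + 1/2)*(l + 4*sqrt(2))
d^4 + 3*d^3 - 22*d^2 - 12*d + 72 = (d - 3)*(d - 2)*(d + 2)*(d + 6)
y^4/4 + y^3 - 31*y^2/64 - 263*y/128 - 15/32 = (y/4 + 1)*(y - 3/2)*(y + 1/4)*(y + 5/4)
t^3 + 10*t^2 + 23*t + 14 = (t + 1)*(t + 2)*(t + 7)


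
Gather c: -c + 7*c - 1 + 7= 6*c + 6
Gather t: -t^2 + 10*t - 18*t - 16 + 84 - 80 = -t^2 - 8*t - 12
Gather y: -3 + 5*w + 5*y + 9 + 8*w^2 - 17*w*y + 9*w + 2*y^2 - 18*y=8*w^2 + 14*w + 2*y^2 + y*(-17*w - 13) + 6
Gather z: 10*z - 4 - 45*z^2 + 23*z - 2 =-45*z^2 + 33*z - 6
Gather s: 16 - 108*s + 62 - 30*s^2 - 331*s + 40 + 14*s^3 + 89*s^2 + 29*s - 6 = 14*s^3 + 59*s^2 - 410*s + 112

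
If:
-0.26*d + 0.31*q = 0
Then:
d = 1.19230769230769*q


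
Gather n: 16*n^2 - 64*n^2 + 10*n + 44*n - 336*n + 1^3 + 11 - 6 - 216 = -48*n^2 - 282*n - 210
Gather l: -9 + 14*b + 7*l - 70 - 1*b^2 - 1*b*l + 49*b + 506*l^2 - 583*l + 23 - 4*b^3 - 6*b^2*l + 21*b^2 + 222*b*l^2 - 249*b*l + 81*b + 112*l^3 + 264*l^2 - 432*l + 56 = -4*b^3 + 20*b^2 + 144*b + 112*l^3 + l^2*(222*b + 770) + l*(-6*b^2 - 250*b - 1008)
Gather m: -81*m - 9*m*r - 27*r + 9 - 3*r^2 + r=m*(-9*r - 81) - 3*r^2 - 26*r + 9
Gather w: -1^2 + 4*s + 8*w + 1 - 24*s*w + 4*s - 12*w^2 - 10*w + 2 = 8*s - 12*w^2 + w*(-24*s - 2) + 2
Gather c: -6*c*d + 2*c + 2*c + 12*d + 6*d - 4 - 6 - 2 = c*(4 - 6*d) + 18*d - 12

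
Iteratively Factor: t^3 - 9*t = (t)*(t^2 - 9) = t*(t + 3)*(t - 3)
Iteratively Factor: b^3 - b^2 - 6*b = (b + 2)*(b^2 - 3*b) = b*(b + 2)*(b - 3)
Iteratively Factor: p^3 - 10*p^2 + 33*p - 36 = (p - 3)*(p^2 - 7*p + 12) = (p - 4)*(p - 3)*(p - 3)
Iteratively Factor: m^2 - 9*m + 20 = (m - 4)*(m - 5)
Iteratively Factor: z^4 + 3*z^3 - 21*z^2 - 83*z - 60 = (z + 4)*(z^3 - z^2 - 17*z - 15) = (z + 3)*(z + 4)*(z^2 - 4*z - 5) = (z + 1)*(z + 3)*(z + 4)*(z - 5)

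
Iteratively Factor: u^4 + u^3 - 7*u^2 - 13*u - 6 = (u + 2)*(u^3 - u^2 - 5*u - 3) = (u + 1)*(u + 2)*(u^2 - 2*u - 3) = (u + 1)^2*(u + 2)*(u - 3)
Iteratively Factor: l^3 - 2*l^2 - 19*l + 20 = (l - 5)*(l^2 + 3*l - 4) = (l - 5)*(l + 4)*(l - 1)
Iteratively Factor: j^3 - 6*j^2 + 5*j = (j - 1)*(j^2 - 5*j) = (j - 5)*(j - 1)*(j)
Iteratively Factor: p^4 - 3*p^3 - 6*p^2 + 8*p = (p - 4)*(p^3 + p^2 - 2*p) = p*(p - 4)*(p^2 + p - 2) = p*(p - 4)*(p + 2)*(p - 1)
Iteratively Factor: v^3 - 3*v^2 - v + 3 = (v + 1)*(v^2 - 4*v + 3) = (v - 1)*(v + 1)*(v - 3)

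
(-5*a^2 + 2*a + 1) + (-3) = -5*a^2 + 2*a - 2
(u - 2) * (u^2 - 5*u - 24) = u^3 - 7*u^2 - 14*u + 48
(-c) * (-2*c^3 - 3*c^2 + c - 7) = 2*c^4 + 3*c^3 - c^2 + 7*c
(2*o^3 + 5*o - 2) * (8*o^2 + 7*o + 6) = 16*o^5 + 14*o^4 + 52*o^3 + 19*o^2 + 16*o - 12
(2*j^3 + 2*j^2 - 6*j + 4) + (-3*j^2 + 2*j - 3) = 2*j^3 - j^2 - 4*j + 1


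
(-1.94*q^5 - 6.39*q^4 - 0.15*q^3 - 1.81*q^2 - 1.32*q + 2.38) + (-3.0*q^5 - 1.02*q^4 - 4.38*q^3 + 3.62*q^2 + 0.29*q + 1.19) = -4.94*q^5 - 7.41*q^4 - 4.53*q^3 + 1.81*q^2 - 1.03*q + 3.57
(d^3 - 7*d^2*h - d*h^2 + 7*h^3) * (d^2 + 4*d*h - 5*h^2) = d^5 - 3*d^4*h - 34*d^3*h^2 + 38*d^2*h^3 + 33*d*h^4 - 35*h^5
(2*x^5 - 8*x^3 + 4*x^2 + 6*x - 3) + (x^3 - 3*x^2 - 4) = 2*x^5 - 7*x^3 + x^2 + 6*x - 7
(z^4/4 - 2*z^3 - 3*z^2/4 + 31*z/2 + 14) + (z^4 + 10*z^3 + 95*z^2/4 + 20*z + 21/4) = 5*z^4/4 + 8*z^3 + 23*z^2 + 71*z/2 + 77/4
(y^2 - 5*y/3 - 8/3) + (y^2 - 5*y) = 2*y^2 - 20*y/3 - 8/3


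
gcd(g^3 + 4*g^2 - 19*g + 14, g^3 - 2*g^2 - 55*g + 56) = g^2 + 6*g - 7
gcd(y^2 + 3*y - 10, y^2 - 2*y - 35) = y + 5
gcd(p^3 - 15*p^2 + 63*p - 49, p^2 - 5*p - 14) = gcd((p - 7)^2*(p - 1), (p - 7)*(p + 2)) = p - 7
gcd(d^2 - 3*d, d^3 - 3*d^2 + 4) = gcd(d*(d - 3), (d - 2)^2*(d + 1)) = 1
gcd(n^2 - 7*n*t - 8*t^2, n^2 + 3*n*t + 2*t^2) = n + t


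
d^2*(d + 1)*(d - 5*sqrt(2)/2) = d^4 - 5*sqrt(2)*d^3/2 + d^3 - 5*sqrt(2)*d^2/2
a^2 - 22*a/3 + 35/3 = (a - 5)*(a - 7/3)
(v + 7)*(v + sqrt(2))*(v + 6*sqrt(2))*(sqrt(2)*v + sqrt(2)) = sqrt(2)*v^4 + 8*sqrt(2)*v^3 + 14*v^3 + 19*sqrt(2)*v^2 + 112*v^2 + 98*v + 96*sqrt(2)*v + 84*sqrt(2)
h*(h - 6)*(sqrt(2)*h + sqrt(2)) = sqrt(2)*h^3 - 5*sqrt(2)*h^2 - 6*sqrt(2)*h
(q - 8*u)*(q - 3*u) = q^2 - 11*q*u + 24*u^2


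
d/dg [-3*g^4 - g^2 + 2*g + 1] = -12*g^3 - 2*g + 2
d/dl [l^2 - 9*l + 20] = 2*l - 9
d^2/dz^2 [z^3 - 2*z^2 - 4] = 6*z - 4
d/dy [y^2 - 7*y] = 2*y - 7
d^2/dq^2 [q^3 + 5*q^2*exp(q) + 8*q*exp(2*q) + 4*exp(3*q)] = 5*q^2*exp(q) + 32*q*exp(2*q) + 20*q*exp(q) + 6*q + 36*exp(3*q) + 32*exp(2*q) + 10*exp(q)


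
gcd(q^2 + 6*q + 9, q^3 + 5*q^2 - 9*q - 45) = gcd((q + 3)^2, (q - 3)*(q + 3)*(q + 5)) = q + 3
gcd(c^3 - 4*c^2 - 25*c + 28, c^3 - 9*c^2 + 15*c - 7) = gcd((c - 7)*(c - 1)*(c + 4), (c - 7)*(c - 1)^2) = c^2 - 8*c + 7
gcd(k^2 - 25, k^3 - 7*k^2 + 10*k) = k - 5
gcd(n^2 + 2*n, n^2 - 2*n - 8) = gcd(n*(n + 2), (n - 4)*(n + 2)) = n + 2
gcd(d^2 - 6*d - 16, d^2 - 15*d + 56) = d - 8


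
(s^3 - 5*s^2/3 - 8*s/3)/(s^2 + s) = s - 8/3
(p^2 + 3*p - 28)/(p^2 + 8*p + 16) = (p^2 + 3*p - 28)/(p^2 + 8*p + 16)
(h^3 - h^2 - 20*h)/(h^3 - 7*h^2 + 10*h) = (h + 4)/(h - 2)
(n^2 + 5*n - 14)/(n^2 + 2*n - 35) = (n - 2)/(n - 5)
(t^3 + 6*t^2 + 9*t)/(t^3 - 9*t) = (t + 3)/(t - 3)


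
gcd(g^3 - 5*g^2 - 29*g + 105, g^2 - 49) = g - 7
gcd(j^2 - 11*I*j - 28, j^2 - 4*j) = 1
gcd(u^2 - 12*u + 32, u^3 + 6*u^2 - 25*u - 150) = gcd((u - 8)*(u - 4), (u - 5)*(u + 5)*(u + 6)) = 1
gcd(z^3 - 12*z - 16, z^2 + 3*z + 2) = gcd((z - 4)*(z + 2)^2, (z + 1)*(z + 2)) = z + 2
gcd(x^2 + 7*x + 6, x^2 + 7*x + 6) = x^2 + 7*x + 6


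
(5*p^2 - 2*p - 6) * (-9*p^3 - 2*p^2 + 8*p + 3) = -45*p^5 + 8*p^4 + 98*p^3 + 11*p^2 - 54*p - 18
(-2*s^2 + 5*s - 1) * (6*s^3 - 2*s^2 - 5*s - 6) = -12*s^5 + 34*s^4 - 6*s^3 - 11*s^2 - 25*s + 6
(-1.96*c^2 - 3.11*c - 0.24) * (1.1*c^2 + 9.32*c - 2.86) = -2.156*c^4 - 21.6882*c^3 - 23.6436*c^2 + 6.6578*c + 0.6864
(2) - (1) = 1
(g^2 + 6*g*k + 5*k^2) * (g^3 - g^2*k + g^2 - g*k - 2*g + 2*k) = g^5 + 5*g^4*k + g^4 - g^3*k^2 + 5*g^3*k - 2*g^3 - 5*g^2*k^3 - g^2*k^2 - 10*g^2*k - 5*g*k^3 + 2*g*k^2 + 10*k^3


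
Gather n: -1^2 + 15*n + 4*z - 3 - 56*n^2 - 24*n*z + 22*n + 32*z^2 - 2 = -56*n^2 + n*(37 - 24*z) + 32*z^2 + 4*z - 6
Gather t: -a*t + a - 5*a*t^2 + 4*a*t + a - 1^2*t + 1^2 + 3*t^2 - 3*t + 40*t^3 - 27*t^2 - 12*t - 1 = 2*a + 40*t^3 + t^2*(-5*a - 24) + t*(3*a - 16)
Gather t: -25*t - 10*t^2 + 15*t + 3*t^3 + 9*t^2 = 3*t^3 - t^2 - 10*t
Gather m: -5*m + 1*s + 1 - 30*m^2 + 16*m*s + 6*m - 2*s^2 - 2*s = -30*m^2 + m*(16*s + 1) - 2*s^2 - s + 1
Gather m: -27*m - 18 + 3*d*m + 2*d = 2*d + m*(3*d - 27) - 18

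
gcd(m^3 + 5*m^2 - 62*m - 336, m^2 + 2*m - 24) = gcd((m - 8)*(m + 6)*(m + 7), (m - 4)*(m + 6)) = m + 6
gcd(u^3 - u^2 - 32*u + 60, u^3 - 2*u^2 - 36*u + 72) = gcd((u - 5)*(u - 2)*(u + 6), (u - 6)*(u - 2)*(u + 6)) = u^2 + 4*u - 12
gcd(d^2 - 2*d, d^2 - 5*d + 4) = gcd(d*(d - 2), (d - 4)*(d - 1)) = 1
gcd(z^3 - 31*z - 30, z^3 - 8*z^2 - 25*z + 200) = z + 5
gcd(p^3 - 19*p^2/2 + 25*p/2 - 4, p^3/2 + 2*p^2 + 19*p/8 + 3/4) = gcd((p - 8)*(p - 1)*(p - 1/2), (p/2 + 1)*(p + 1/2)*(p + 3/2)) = 1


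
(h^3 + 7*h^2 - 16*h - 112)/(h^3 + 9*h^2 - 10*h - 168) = (h + 4)/(h + 6)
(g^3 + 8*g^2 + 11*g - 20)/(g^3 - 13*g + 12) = (g + 5)/(g - 3)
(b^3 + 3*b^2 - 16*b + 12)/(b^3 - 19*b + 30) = (b^2 + 5*b - 6)/(b^2 + 2*b - 15)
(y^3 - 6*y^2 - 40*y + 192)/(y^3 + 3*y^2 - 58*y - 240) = (y - 4)/(y + 5)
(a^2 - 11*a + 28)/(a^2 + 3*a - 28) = (a - 7)/(a + 7)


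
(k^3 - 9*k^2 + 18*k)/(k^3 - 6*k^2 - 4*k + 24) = k*(k - 3)/(k^2 - 4)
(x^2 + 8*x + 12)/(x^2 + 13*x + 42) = (x + 2)/(x + 7)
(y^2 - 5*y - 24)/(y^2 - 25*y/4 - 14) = 4*(y + 3)/(4*y + 7)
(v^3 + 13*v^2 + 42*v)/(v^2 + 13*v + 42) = v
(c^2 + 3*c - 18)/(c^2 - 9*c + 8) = (c^2 + 3*c - 18)/(c^2 - 9*c + 8)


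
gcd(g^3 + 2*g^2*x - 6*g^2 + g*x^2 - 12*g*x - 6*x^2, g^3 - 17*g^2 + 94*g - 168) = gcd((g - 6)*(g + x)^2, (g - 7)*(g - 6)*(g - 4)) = g - 6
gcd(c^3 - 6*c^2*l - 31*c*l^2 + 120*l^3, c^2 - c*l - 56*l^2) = c - 8*l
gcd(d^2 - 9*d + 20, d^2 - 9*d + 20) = d^2 - 9*d + 20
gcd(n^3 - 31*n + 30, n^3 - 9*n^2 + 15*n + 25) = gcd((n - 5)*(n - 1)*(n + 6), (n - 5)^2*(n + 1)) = n - 5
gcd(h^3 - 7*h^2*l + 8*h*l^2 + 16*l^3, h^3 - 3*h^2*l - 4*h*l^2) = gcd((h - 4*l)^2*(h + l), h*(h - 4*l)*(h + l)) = h^2 - 3*h*l - 4*l^2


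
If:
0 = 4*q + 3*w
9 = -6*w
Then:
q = 9/8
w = -3/2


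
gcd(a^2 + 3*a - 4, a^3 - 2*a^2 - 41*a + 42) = a - 1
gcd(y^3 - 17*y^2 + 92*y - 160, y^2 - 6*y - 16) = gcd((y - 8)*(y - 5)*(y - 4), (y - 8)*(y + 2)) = y - 8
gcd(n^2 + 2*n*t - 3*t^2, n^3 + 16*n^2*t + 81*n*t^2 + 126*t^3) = n + 3*t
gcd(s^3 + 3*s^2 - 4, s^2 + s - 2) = s^2 + s - 2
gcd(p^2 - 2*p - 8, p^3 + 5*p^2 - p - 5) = 1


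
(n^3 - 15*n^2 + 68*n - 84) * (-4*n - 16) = -4*n^4 + 44*n^3 - 32*n^2 - 752*n + 1344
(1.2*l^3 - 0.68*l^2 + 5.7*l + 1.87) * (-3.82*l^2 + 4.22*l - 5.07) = -4.584*l^5 + 7.6616*l^4 - 30.7276*l^3 + 20.3582*l^2 - 21.0076*l - 9.4809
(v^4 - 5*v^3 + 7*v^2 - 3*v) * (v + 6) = v^5 + v^4 - 23*v^3 + 39*v^2 - 18*v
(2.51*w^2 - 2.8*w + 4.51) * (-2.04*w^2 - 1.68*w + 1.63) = -5.1204*w^4 + 1.4952*w^3 - 0.405100000000001*w^2 - 12.1408*w + 7.3513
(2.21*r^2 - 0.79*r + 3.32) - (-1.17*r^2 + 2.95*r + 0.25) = 3.38*r^2 - 3.74*r + 3.07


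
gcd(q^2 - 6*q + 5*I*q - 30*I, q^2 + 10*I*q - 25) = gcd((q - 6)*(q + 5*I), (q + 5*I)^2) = q + 5*I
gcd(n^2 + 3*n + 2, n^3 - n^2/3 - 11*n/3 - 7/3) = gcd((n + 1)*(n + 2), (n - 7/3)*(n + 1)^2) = n + 1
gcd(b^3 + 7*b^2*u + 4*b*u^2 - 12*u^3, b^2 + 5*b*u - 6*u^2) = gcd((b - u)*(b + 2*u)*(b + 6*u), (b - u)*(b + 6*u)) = -b^2 - 5*b*u + 6*u^2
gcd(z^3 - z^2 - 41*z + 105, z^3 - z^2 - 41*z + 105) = z^3 - z^2 - 41*z + 105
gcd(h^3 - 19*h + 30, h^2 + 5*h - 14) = h - 2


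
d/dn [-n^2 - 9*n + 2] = -2*n - 9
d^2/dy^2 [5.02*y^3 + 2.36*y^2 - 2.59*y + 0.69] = 30.12*y + 4.72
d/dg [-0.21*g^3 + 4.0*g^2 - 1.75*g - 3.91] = -0.63*g^2 + 8.0*g - 1.75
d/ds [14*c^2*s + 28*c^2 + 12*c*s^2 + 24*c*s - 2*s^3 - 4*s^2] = 14*c^2 + 24*c*s + 24*c - 6*s^2 - 8*s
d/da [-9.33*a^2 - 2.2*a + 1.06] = -18.66*a - 2.2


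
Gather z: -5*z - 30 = -5*z - 30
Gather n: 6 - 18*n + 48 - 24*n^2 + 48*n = -24*n^2 + 30*n + 54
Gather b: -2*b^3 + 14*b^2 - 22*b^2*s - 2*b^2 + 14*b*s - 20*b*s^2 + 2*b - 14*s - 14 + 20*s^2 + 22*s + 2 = -2*b^3 + b^2*(12 - 22*s) + b*(-20*s^2 + 14*s + 2) + 20*s^2 + 8*s - 12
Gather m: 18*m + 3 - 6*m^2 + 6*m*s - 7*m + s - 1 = -6*m^2 + m*(6*s + 11) + s + 2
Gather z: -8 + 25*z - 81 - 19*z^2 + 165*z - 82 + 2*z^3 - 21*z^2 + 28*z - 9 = 2*z^3 - 40*z^2 + 218*z - 180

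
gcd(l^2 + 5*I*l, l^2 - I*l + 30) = l + 5*I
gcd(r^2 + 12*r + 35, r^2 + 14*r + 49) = r + 7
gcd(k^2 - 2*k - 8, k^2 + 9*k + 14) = k + 2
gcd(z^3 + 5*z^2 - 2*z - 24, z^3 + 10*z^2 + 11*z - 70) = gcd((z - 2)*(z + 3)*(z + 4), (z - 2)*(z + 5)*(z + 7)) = z - 2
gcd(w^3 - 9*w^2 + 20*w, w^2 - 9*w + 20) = w^2 - 9*w + 20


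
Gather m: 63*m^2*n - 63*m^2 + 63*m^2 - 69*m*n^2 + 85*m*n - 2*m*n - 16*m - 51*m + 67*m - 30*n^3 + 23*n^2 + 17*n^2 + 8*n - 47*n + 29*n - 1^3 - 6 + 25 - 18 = 63*m^2*n + m*(-69*n^2 + 83*n) - 30*n^3 + 40*n^2 - 10*n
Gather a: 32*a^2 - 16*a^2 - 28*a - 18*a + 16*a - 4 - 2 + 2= 16*a^2 - 30*a - 4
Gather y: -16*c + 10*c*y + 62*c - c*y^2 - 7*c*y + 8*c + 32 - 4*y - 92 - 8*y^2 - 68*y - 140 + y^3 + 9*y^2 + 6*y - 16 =54*c + y^3 + y^2*(1 - c) + y*(3*c - 66) - 216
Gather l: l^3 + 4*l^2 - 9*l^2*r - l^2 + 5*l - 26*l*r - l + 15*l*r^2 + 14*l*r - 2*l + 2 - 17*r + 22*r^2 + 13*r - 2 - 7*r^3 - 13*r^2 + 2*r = l^3 + l^2*(3 - 9*r) + l*(15*r^2 - 12*r + 2) - 7*r^3 + 9*r^2 - 2*r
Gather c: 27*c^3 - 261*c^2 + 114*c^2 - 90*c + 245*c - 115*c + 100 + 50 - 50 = 27*c^3 - 147*c^2 + 40*c + 100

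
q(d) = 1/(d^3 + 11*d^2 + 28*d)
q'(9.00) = 0.00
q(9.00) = 0.00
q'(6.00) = 0.00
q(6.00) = 0.00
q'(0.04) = -22.32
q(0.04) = 0.88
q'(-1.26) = -0.01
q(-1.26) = -0.05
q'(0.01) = -357.14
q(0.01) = 3.56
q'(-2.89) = 0.06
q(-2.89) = -0.08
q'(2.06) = -0.01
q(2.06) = 0.01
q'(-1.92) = 0.01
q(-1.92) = -0.05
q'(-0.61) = -0.09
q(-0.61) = -0.08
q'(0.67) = -0.08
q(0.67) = 0.04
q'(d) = (-3*d^2 - 22*d - 28)/(d^3 + 11*d^2 + 28*d)^2 = (-3*d^2 - 22*d - 28)/(d^2*(d^2 + 11*d + 28)^2)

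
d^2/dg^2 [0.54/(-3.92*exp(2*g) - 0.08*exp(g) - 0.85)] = (-0.54*(7.84*exp(g) + 0.08)*(15.68*exp(g) + 0.16)*exp(g) + (8.4672*exp(g) + 0.0432)*(3.92*exp(2*g) + 0.08*exp(g) + 0.85))*exp(g)/(3.92*exp(2*g) + 0.08*exp(g) + 0.85)^3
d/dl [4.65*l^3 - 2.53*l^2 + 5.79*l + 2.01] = 13.95*l^2 - 5.06*l + 5.79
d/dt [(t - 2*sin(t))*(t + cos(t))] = -(t - 2*sin(t))*(sin(t) - 1) - (t + cos(t))*(2*cos(t) - 1)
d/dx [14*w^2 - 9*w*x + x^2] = -9*w + 2*x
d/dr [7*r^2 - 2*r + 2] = 14*r - 2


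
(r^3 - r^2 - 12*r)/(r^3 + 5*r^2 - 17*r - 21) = r*(r^2 - r - 12)/(r^3 + 5*r^2 - 17*r - 21)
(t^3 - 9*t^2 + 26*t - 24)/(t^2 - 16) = (t^2 - 5*t + 6)/(t + 4)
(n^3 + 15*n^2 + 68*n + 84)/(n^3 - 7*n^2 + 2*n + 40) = (n^2 + 13*n + 42)/(n^2 - 9*n + 20)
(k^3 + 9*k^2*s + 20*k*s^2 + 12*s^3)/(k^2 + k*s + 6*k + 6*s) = (k^2 + 8*k*s + 12*s^2)/(k + 6)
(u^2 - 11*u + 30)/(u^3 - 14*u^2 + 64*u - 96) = (u - 5)/(u^2 - 8*u + 16)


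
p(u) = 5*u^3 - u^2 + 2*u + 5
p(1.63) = 27.26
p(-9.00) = -3739.00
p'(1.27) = 23.65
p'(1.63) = 38.59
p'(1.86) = 50.17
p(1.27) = 16.17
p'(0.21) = 2.24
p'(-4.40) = 301.20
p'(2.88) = 120.66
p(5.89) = 1003.77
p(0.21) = 5.42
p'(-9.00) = 1235.00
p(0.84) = 8.94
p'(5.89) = 510.60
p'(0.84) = 10.90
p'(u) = 15*u^2 - 2*u + 2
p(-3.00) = -145.00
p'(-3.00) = 143.00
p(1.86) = 37.43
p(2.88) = 121.90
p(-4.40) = -449.08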